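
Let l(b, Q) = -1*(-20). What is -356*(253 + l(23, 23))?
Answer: -97188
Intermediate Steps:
l(b, Q) = 20
-356*(253 + l(23, 23)) = -356*(253 + 20) = -356*273 = -97188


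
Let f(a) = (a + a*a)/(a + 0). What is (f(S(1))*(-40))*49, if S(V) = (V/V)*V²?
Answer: -3920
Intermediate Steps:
S(V) = V² (S(V) = 1*V² = V²)
f(a) = (a + a²)/a
(f(S(1))*(-40))*49 = ((1 + 1²)*(-40))*49 = ((1 + 1)*(-40))*49 = (2*(-40))*49 = -80*49 = -3920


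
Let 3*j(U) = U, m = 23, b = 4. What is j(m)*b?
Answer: 92/3 ≈ 30.667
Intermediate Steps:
j(U) = U/3
j(m)*b = ((1/3)*23)*4 = (23/3)*4 = 92/3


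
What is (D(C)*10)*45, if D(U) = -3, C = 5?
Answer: -1350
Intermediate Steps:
(D(C)*10)*45 = -3*10*45 = -30*45 = -1350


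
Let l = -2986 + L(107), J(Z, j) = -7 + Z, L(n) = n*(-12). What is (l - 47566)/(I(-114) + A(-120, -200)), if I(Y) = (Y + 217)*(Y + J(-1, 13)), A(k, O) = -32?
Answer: 25918/6299 ≈ 4.1146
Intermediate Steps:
L(n) = -12*n
I(Y) = (-8 + Y)*(217 + Y) (I(Y) = (Y + 217)*(Y + (-7 - 1)) = (217 + Y)*(Y - 8) = (217 + Y)*(-8 + Y) = (-8 + Y)*(217 + Y))
l = -4270 (l = -2986 - 12*107 = -2986 - 1284 = -4270)
(l - 47566)/(I(-114) + A(-120, -200)) = (-4270 - 47566)/((-1736 + (-114)² + 209*(-114)) - 32) = -51836/((-1736 + 12996 - 23826) - 32) = -51836/(-12566 - 32) = -51836/(-12598) = -51836*(-1/12598) = 25918/6299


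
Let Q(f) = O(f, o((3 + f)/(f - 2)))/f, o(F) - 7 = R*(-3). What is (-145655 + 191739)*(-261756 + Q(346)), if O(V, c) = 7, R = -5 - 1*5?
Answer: -2086857924898/173 ≈ -1.2063e+10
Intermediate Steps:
R = -10 (R = -5 - 5 = -10)
o(F) = 37 (o(F) = 7 - 10*(-3) = 7 + 30 = 37)
Q(f) = 7/f
(-145655 + 191739)*(-261756 + Q(346)) = (-145655 + 191739)*(-261756 + 7/346) = 46084*(-261756 + 7*(1/346)) = 46084*(-261756 + 7/346) = 46084*(-90567569/346) = -2086857924898/173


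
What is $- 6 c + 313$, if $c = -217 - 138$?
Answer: $2443$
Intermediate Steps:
$c = -355$ ($c = -217 - 138 = -355$)
$- 6 c + 313 = \left(-6\right) \left(-355\right) + 313 = 2130 + 313 = 2443$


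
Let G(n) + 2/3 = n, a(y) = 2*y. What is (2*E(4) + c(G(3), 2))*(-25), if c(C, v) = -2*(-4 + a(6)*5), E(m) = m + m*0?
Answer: 2600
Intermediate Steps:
E(m) = m (E(m) = m + 0 = m)
G(n) = -⅔ + n
c(C, v) = -112 (c(C, v) = -2*(-4 + (2*6)*5) = -2*(-4 + 12*5) = -2*(-4 + 60) = -2*56 = -112)
(2*E(4) + c(G(3), 2))*(-25) = (2*4 - 112)*(-25) = (8 - 112)*(-25) = -104*(-25) = 2600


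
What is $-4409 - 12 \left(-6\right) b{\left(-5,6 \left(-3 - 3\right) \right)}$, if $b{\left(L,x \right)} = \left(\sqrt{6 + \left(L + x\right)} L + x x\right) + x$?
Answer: $86311 - 360 i \sqrt{35} \approx 86311.0 - 2129.8 i$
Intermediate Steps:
$b{\left(L,x \right)} = x + x^{2} + L \sqrt{6 + L + x}$ ($b{\left(L,x \right)} = \left(\sqrt{6 + L + x} L + x^{2}\right) + x = \left(L \sqrt{6 + L + x} + x^{2}\right) + x = \left(x^{2} + L \sqrt{6 + L + x}\right) + x = x + x^{2} + L \sqrt{6 + L + x}$)
$-4409 - 12 \left(-6\right) b{\left(-5,6 \left(-3 - 3\right) \right)} = -4409 - 12 \left(-6\right) \left(6 \left(-3 - 3\right) + \left(6 \left(-3 - 3\right)\right)^{2} - 5 \sqrt{6 - 5 + 6 \left(-3 - 3\right)}\right) = -4409 - - 72 \left(6 \left(-6\right) + \left(6 \left(-6\right)\right)^{2} - 5 \sqrt{6 - 5 + 6 \left(-6\right)}\right) = -4409 - - 72 \left(-36 + \left(-36\right)^{2} - 5 \sqrt{6 - 5 - 36}\right) = -4409 - - 72 \left(-36 + 1296 - 5 \sqrt{-35}\right) = -4409 - - 72 \left(-36 + 1296 - 5 i \sqrt{35}\right) = -4409 - - 72 \left(1260 - 5 i \sqrt{35}\right) = -4409 - \left(-90720 + 360 i \sqrt{35}\right) = -4409 + \left(90720 - 360 i \sqrt{35}\right) = 86311 - 360 i \sqrt{35}$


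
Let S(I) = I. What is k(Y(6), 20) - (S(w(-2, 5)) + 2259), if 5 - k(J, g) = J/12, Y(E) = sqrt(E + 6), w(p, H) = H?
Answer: -2259 - sqrt(3)/6 ≈ -2259.3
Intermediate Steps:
Y(E) = sqrt(6 + E)
k(J, g) = 5 - J/12
k(Y(6), 20) - (S(w(-2, 5)) + 2259) = (5 - sqrt(6 + 6)/12) - (5 + 2259) = (5 - sqrt(3)/6) - 1*2264 = (5 - sqrt(3)/6) - 2264 = -2259 - sqrt(3)/6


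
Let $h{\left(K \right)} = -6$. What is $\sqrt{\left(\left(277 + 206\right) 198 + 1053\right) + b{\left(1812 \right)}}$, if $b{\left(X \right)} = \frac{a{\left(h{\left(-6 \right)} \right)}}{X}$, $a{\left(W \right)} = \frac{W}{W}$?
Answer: $\frac{\sqrt{79364170785}}{906} \approx 310.95$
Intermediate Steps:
$a{\left(W \right)} = 1$
$b{\left(X \right)} = \frac{1}{X}$ ($b{\left(X \right)} = 1 \frac{1}{X} = \frac{1}{X}$)
$\sqrt{\left(\left(277 + 206\right) 198 + 1053\right) + b{\left(1812 \right)}} = \sqrt{\left(\left(277 + 206\right) 198 + 1053\right) + \frac{1}{1812}} = \sqrt{\left(483 \cdot 198 + 1053\right) + \frac{1}{1812}} = \sqrt{\left(95634 + 1053\right) + \frac{1}{1812}} = \sqrt{96687 + \frac{1}{1812}} = \sqrt{\frac{175196845}{1812}} = \frac{\sqrt{79364170785}}{906}$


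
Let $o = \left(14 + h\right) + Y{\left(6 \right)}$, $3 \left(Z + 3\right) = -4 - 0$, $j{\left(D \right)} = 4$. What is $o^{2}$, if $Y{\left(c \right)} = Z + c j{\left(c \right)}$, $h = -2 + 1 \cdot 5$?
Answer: $\frac{12100}{9} \approx 1344.4$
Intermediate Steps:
$Z = - \frac{13}{3}$ ($Z = -3 + \frac{-4 - 0}{3} = -3 + \frac{-4 + 0}{3} = -3 + \frac{1}{3} \left(-4\right) = -3 - \frac{4}{3} = - \frac{13}{3} \approx -4.3333$)
$h = 3$ ($h = -2 + 5 = 3$)
$Y{\left(c \right)} = - \frac{13}{3} + 4 c$ ($Y{\left(c \right)} = - \frac{13}{3} + c 4 = - \frac{13}{3} + 4 c$)
$o = \frac{110}{3}$ ($o = \left(14 + 3\right) + \left(- \frac{13}{3} + 4 \cdot 6\right) = 17 + \left(- \frac{13}{3} + 24\right) = 17 + \frac{59}{3} = \frac{110}{3} \approx 36.667$)
$o^{2} = \left(\frac{110}{3}\right)^{2} = \frac{12100}{9}$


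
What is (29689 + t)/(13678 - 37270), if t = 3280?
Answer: -32969/23592 ≈ -1.3975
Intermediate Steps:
(29689 + t)/(13678 - 37270) = (29689 + 3280)/(13678 - 37270) = 32969/(-23592) = 32969*(-1/23592) = -32969/23592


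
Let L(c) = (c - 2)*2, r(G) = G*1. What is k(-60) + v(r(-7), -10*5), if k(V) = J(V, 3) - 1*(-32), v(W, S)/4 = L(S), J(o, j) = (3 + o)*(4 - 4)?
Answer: -384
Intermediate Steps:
r(G) = G
L(c) = -4 + 2*c (L(c) = (-2 + c)*2 = -4 + 2*c)
J(o, j) = 0 (J(o, j) = (3 + o)*0 = 0)
v(W, S) = -16 + 8*S (v(W, S) = 4*(-4 + 2*S) = -16 + 8*S)
k(V) = 32 (k(V) = 0 - 1*(-32) = 0 + 32 = 32)
k(-60) + v(r(-7), -10*5) = 32 + (-16 + 8*(-10*5)) = 32 + (-16 + 8*(-50)) = 32 + (-16 - 400) = 32 - 416 = -384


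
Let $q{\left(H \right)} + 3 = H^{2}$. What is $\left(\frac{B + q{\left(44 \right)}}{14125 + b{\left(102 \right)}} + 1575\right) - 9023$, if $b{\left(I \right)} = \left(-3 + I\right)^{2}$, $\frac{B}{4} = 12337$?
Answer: $- \frac{178149567}{23926} \approx -7445.9$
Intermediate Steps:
$B = 49348$ ($B = 4 \cdot 12337 = 49348$)
$q{\left(H \right)} = -3 + H^{2}$
$\left(\frac{B + q{\left(44 \right)}}{14125 + b{\left(102 \right)}} + 1575\right) - 9023 = \left(\frac{49348 - \left(3 - 44^{2}\right)}{14125 + \left(-3 + 102\right)^{2}} + 1575\right) - 9023 = \left(\frac{49348 + \left(-3 + 1936\right)}{14125 + 99^{2}} + 1575\right) - 9023 = \left(\frac{49348 + 1933}{14125 + 9801} + 1575\right) - 9023 = \left(\frac{51281}{23926} + 1575\right) - 9023 = \frac{37734731}{23926} - 9023 = - \frac{178149567}{23926}$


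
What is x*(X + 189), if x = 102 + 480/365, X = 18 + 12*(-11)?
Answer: 565650/73 ≈ 7748.6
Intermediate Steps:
X = -114 (X = 18 - 132 = -114)
x = 7542/73 (x = 102 + 480*(1/365) = 102 + 96/73 = 7542/73 ≈ 103.32)
x*(X + 189) = 7542*(-114 + 189)/73 = (7542/73)*75 = 565650/73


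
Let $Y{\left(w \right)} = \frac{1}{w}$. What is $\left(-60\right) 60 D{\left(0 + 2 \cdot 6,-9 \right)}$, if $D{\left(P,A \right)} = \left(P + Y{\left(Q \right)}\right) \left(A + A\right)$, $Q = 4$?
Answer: $793800$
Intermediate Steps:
$D{\left(P,A \right)} = 2 A \left(\frac{1}{4} + P\right)$ ($D{\left(P,A \right)} = \left(P + \frac{1}{4}\right) \left(A + A\right) = \left(P + \frac{1}{4}\right) 2 A = \left(\frac{1}{4} + P\right) 2 A = 2 A \left(\frac{1}{4} + P\right)$)
$\left(-60\right) 60 D{\left(0 + 2 \cdot 6,-9 \right)} = \left(-60\right) 60 \cdot \frac{1}{2} \left(-9\right) \left(1 + 4 \left(0 + 2 \cdot 6\right)\right) = - 3600 \cdot \frac{1}{2} \left(-9\right) \left(1 + 4 \left(0 + 12\right)\right) = - 3600 \cdot \frac{1}{2} \left(-9\right) \left(1 + 4 \cdot 12\right) = - 3600 \cdot \frac{1}{2} \left(-9\right) \left(1 + 48\right) = - 3600 \cdot \frac{1}{2} \left(-9\right) 49 = \left(-3600\right) \left(- \frac{441}{2}\right) = 793800$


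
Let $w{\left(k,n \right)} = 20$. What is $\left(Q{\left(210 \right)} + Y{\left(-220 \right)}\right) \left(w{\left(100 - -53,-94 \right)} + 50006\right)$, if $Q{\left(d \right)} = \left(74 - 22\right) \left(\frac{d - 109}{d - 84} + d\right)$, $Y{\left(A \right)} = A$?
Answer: $\frac{33853894876}{63} \approx 5.3736 \cdot 10^{8}$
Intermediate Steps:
$Q{\left(d \right)} = 52 d + \frac{52 \left(-109 + d\right)}{-84 + d}$ ($Q{\left(d \right)} = 52 \left(\frac{-109 + d}{-84 + d} + d\right) = 52 \left(d + \frac{-109 + d}{-84 + d}\right) = 52 d + \frac{52 \left(-109 + d\right)}{-84 + d}$)
$\left(Q{\left(210 \right)} + Y{\left(-220 \right)}\right) \left(w{\left(100 - -53,-94 \right)} + 50006\right) = \left(\frac{52 \left(-109 + 210^{2} - 17430\right)}{-84 + 210} - 220\right) \left(20 + 50006\right) = \left(\frac{52 \left(-109 + 44100 - 17430\right)}{126} - 220\right) 50026 = \left(52 \cdot \frac{1}{126} \cdot 26561 - 220\right) 50026 = \left(\frac{690586}{63} - 220\right) 50026 = \frac{676726}{63} \cdot 50026 = \frac{33853894876}{63}$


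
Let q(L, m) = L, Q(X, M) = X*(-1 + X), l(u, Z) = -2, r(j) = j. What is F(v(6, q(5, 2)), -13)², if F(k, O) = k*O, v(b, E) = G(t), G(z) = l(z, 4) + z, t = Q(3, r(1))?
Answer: 2704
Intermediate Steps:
t = 6 (t = 3*(-1 + 3) = 3*2 = 6)
G(z) = -2 + z
v(b, E) = 4 (v(b, E) = -2 + 6 = 4)
F(k, O) = O*k
F(v(6, q(5, 2)), -13)² = (-13*4)² = (-52)² = 2704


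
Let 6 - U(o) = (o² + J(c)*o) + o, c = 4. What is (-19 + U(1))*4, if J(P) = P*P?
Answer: -124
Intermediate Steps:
J(P) = P²
U(o) = 6 - o² - 17*o (U(o) = 6 - ((o² + 4²*o) + o) = 6 - ((o² + 16*o) + o) = 6 - (o² + 17*o) = 6 + (-o² - 17*o) = 6 - o² - 17*o)
(-19 + U(1))*4 = (-19 + (6 - 1*1² - 17*1))*4 = (-19 + (6 - 1*1 - 17))*4 = (-19 + (6 - 1 - 17))*4 = (-19 - 12)*4 = -31*4 = -124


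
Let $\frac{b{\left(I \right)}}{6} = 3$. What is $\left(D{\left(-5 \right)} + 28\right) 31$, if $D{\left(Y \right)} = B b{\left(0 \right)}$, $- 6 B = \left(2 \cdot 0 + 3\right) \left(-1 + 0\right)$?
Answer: $1147$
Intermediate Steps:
$b{\left(I \right)} = 18$ ($b{\left(I \right)} = 6 \cdot 3 = 18$)
$B = \frac{1}{2}$ ($B = - \frac{\left(2 \cdot 0 + 3\right) \left(-1 + 0\right)}{6} = - \frac{\left(0 + 3\right) \left(-1\right)}{6} = - \frac{3 \left(-1\right)}{6} = \left(- \frac{1}{6}\right) \left(-3\right) = \frac{1}{2} \approx 0.5$)
$D{\left(Y \right)} = 9$ ($D{\left(Y \right)} = \frac{1}{2} \cdot 18 = 9$)
$\left(D{\left(-5 \right)} + 28\right) 31 = \left(9 + 28\right) 31 = 37 \cdot 31 = 1147$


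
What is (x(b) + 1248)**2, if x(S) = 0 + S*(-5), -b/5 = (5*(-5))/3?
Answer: 9728161/9 ≈ 1.0809e+6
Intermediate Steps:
b = 125/3 (b = -5*5*(-5)/3 = -(-125)/3 = -5*(-25/3) = 125/3 ≈ 41.667)
x(S) = -5*S (x(S) = 0 - 5*S = -5*S)
(x(b) + 1248)**2 = (-5*125/3 + 1248)**2 = (-625/3 + 1248)**2 = (3119/3)**2 = 9728161/9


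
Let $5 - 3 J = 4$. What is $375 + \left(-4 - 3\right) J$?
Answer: $\frac{1118}{3} \approx 372.67$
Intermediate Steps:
$J = \frac{1}{3}$ ($J = \frac{5}{3} - \frac{4}{3} = \frac{1}{3} \approx 0.33333$)
$375 + \left(-4 - 3\right) J = 375 + \left(-4 - 3\right) \frac{1}{3} = 375 - \frac{7}{3} = \frac{1118}{3}$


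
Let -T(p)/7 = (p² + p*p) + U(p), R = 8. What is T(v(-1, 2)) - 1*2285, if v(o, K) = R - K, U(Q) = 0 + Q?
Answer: -2831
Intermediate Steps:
U(Q) = Q
v(o, K) = 8 - K
T(p) = -14*p² - 7*p (T(p) = -7*((p² + p*p) + p) = -7*((p² + p²) + p) = -7*(2*p² + p) = -7*(p + 2*p²) = -14*p² - 7*p)
T(v(-1, 2)) - 1*2285 = 7*(8 - 1*2)*(-1 - 2*(8 - 1*2)) - 1*2285 = 7*(8 - 2)*(-1 - 2*(8 - 2)) - 2285 = 7*6*(-1 - 2*6) - 2285 = 7*6*(-1 - 12) - 2285 = 7*6*(-13) - 2285 = -546 - 2285 = -2831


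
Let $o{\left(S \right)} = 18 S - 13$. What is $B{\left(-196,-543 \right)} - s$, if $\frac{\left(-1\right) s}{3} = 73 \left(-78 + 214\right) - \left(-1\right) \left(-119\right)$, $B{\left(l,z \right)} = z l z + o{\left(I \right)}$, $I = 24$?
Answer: $-57760558$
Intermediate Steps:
$o{\left(S \right)} = -13 + 18 S$
$B{\left(l,z \right)} = 419 + l z^{2}$ ($B{\left(l,z \right)} = z l z + \left(-13 + 18 \cdot 24\right) = l z z + \left(-13 + 432\right) = l z^{2} + 419 = 419 + l z^{2}$)
$s = -29427$ ($s = - 3 \left(73 \left(-78 + 214\right) - \left(-1\right) \left(-119\right)\right) = - 3 \left(73 \cdot 136 - 119\right) = - 3 \left(9928 - 119\right) = \left(-3\right) 9809 = -29427$)
$B{\left(-196,-543 \right)} - s = \left(419 - 196 \left(-543\right)^{2}\right) - -29427 = \left(419 - 57790404\right) + 29427 = -57789985 + 29427 = -57760558$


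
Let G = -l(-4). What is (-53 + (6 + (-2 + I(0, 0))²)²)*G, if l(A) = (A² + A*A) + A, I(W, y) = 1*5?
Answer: -4816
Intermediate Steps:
I(W, y) = 5
l(A) = A + 2*A² (l(A) = (A² + A²) + A = 2*A² + A = A + 2*A²)
G = -28 (G = -(-4)*(1 + 2*(-4)) = -(-4)*(1 - 8) = -(-4)*(-7) = -1*28 = -28)
(-53 + (6 + (-2 + I(0, 0))²)²)*G = (-53 + (6 + (-2 + 5)²)²)*(-28) = (-53 + (6 + 3²)²)*(-28) = (-53 + (6 + 9)²)*(-28) = (-53 + 15²)*(-28) = (-53 + 225)*(-28) = 172*(-28) = -4816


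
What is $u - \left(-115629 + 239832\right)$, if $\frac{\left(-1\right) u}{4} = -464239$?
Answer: $1732753$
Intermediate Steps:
$u = 1856956$ ($u = \left(-4\right) \left(-464239\right) = 1856956$)
$u - \left(-115629 + 239832\right) = 1856956 - \left(-115629 + 239832\right) = 1856956 - 124203 = 1732753$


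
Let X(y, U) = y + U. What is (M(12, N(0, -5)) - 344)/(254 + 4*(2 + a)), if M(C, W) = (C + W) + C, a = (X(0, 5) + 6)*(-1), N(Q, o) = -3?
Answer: -323/218 ≈ -1.4817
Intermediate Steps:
X(y, U) = U + y
a = -11 (a = ((5 + 0) + 6)*(-1) = (5 + 6)*(-1) = 11*(-1) = -11)
M(C, W) = W + 2*C
(M(12, N(0, -5)) - 344)/(254 + 4*(2 + a)) = ((-3 + 2*12) - 344)/(254 + 4*(2 - 11)) = ((-3 + 24) - 344)/(254 + 4*(-9)) = (21 - 344)/(254 - 36) = -323/218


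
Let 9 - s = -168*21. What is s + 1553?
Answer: 5090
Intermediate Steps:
s = 3537 (s = 9 - (-168)*21 = 9 - 1*(-3528) = 9 + 3528 = 3537)
s + 1553 = 3537 + 1553 = 5090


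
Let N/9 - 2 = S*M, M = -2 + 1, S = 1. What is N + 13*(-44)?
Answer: -563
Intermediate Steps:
M = -1
N = 9 (N = 18 + 9*(1*(-1)) = 18 + 9*(-1) = 18 - 9 = 9)
N + 13*(-44) = 9 + 13*(-44) = 9 - 572 = -563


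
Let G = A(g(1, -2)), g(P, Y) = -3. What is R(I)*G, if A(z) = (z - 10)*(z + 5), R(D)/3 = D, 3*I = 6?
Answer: -156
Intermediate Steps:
I = 2 (I = (⅓)*6 = 2)
R(D) = 3*D
A(z) = (-10 + z)*(5 + z)
G = -26 (G = -50 + (-3)² - 5*(-3) = -50 + 9 + 15 = -26)
R(I)*G = (3*2)*(-26) = 6*(-26) = -156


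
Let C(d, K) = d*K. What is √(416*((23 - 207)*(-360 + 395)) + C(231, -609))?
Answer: I*√2819719 ≈ 1679.2*I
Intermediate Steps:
C(d, K) = K*d
√(416*((23 - 207)*(-360 + 395)) + C(231, -609)) = √(416*((23 - 207)*(-360 + 395)) - 609*231) = √(416*(-184*35) - 140679) = √(416*(-6440) - 140679) = √(-2679040 - 140679) = √(-2819719) = I*√2819719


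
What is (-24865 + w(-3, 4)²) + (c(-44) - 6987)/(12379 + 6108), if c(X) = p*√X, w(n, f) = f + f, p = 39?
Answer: -458503074/18487 + 78*I*√11/18487 ≈ -24801.0 + 0.013993*I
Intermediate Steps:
w(n, f) = 2*f
c(X) = 39*√X
(-24865 + w(-3, 4)²) + (c(-44) - 6987)/(12379 + 6108) = (-24865 + (2*4)²) + (39*√(-44) - 6987)/(12379 + 6108) = (-24865 + 8²) + (39*(2*I*√11) - 6987)/18487 = (-24865 + 64) + (78*I*√11 - 6987)*(1/18487) = -24801 + (-6987 + 78*I*√11)*(1/18487) = -24801 + (-6987/18487 + 78*I*√11/18487) = -458503074/18487 + 78*I*√11/18487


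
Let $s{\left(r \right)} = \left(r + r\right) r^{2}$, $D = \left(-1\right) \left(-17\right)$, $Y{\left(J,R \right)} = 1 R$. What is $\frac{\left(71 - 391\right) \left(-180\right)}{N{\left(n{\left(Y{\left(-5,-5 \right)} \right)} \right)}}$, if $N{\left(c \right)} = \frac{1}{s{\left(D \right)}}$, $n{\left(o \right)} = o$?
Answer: $565977600$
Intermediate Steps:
$Y{\left(J,R \right)} = R$
$D = 17$
$s{\left(r \right)} = 2 r^{3}$ ($s{\left(r \right)} = 2 r r^{2} = 2 r^{3}$)
$N{\left(c \right)} = \frac{1}{9826}$ ($N{\left(c \right)} = \frac{1}{2 \cdot 17^{3}} = \frac{1}{2 \cdot 4913} = \frac{1}{9826}$)
$\frac{\left(71 - 391\right) \left(-180\right)}{N{\left(n{\left(Y{\left(-5,-5 \right)} \right)} \right)}} = \left(71 - 391\right) \left(-180\right) \frac{1}{\frac{1}{9826}} = \left(-320\right) \left(-180\right) 9826 = 57600 \cdot 9826 = 565977600$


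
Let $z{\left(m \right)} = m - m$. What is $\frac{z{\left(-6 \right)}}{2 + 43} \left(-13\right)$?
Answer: $0$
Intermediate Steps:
$z{\left(m \right)} = 0$
$\frac{z{\left(-6 \right)}}{2 + 43} \left(-13\right) = \frac{1}{2 + 43} \cdot 0 \left(-13\right) = \frac{1}{45} \cdot 0 \left(-13\right) = 0 \left(-13\right) = 0$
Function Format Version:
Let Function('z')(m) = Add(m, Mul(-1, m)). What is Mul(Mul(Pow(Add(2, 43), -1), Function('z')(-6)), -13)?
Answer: 0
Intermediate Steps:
Function('z')(m) = 0
Mul(Mul(Pow(Add(2, 43), -1), Function('z')(-6)), -13) = Mul(Mul(Pow(Add(2, 43), -1), 0), -13) = Mul(Mul(Pow(45, -1), 0), -13) = Mul(Mul(Rational(1, 45), 0), -13) = Mul(0, -13) = 0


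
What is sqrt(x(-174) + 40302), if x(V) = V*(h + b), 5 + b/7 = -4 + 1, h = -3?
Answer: 14*sqrt(258) ≈ 224.87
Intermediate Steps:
b = -56 (b = -35 + 7*(-4 + 1) = -35 + 7*(-3) = -35 - 21 = -56)
x(V) = -59*V (x(V) = V*(-3 - 56) = V*(-59) = -59*V)
sqrt(x(-174) + 40302) = sqrt(-59*(-174) + 40302) = sqrt(10266 + 40302) = sqrt(50568) = 14*sqrt(258)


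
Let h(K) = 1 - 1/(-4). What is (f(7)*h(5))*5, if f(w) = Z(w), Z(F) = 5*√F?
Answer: 125*√7/4 ≈ 82.680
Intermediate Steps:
f(w) = 5*√w
h(K) = 5/4 (h(K) = 1 - 1*(-¼) = 1 + ¼ = 5/4)
(f(7)*h(5))*5 = ((5*√7)*(5/4))*5 = (25*√7/4)*5 = 125*√7/4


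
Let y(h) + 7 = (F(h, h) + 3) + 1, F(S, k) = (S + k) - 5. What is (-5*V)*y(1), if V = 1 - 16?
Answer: -450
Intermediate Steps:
F(S, k) = -5 + S + k
y(h) = -8 + 2*h (y(h) = -7 + (((-5 + h + h) + 3) + 1) = -7 + (((-5 + 2*h) + 3) + 1) = -7 + ((-2 + 2*h) + 1) = -7 + (-1 + 2*h) = -8 + 2*h)
V = -15
(-5*V)*y(1) = (-5*(-15))*(-8 + 2*1) = 75*(-8 + 2) = 75*(-6) = -450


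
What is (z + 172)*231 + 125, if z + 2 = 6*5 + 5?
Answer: 47480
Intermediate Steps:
z = 33 (z = -2 + (6*5 + 5) = -2 + (30 + 5) = -2 + 35 = 33)
(z + 172)*231 + 125 = (33 + 172)*231 + 125 = 205*231 + 125 = 47355 + 125 = 47480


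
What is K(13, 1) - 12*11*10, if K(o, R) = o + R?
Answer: -1306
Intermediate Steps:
K(o, R) = R + o
K(13, 1) - 12*11*10 = (1 + 13) - 12*11*10 = 14 - 132*10 = 14 - 1320 = -1306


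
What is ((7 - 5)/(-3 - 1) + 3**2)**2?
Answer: 289/4 ≈ 72.250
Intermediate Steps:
((7 - 5)/(-3 - 1) + 3**2)**2 = (2/(-4) + 9)**2 = (2*(-1/4) + 9)**2 = (-1/2 + 9)**2 = (17/2)**2 = 289/4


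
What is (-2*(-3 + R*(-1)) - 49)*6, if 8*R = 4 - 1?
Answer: -507/2 ≈ -253.50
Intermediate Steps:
R = 3/8 (R = (4 - 1)/8 = (⅛)*3 = 3/8 ≈ 0.37500)
(-2*(-3 + R*(-1)) - 49)*6 = (-2*(-3 + (3/8)*(-1)) - 49)*6 = (-2*(-3 - 3/8) - 49)*6 = (-2*(-27/8) - 49)*6 = (27/4 - 49)*6 = -169/4*6 = -507/2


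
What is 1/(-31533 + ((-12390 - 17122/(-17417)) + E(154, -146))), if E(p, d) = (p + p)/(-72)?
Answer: -313506/13771156951 ≈ -2.2765e-5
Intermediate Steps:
E(p, d) = -p/36 (E(p, d) = (2*p)*(-1/72) = -p/36)
1/(-31533 + ((-12390 - 17122/(-17417)) + E(154, -146))) = 1/(-31533 + ((-12390 - 17122/(-17417)) - 1/36*154)) = 1/(-31533 + ((-12390 - 17122*(-1/17417)) - 77/18)) = 1/(-31533 + ((-12390 + 17122/17417) - 77/18)) = 1/(-31533 + (-215779508/17417 - 77/18)) = 1/(-31533 - 3885372253/313506) = 1/(-13771156951/313506) = -313506/13771156951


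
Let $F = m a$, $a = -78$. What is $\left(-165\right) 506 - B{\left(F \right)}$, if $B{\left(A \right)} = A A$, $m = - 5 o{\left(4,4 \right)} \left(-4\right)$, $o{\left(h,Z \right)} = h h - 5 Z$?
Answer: $-39021090$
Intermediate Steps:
$o{\left(h,Z \right)} = h^{2} - 5 Z$
$m = -80$ ($m = - 5 \left(4^{2} - 20\right) \left(-4\right) = - 5 \left(16 - 20\right) \left(-4\right) = \left(-5\right) \left(-4\right) \left(-4\right) = 20 \left(-4\right) = -80$)
$F = 6240$ ($F = \left(-80\right) \left(-78\right) = 6240$)
$B{\left(A \right)} = A^{2}$
$\left(-165\right) 506 - B{\left(F \right)} = \left(-165\right) 506 - 6240^{2} = -83490 - 38937600 = -39021090$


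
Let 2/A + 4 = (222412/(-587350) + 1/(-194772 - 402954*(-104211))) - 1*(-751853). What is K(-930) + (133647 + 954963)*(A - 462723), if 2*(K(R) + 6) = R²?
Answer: -6927972088652769452647893431392074/13753495692190556309309 ≈ -5.0372e+11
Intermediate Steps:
A = 36585810765647100/13753495692190556309309 (A = 2/(-4 + ((222412/(-587350) + 1/(-194772 - 402954*(-104211))) - 1*(-751853))) = 2/(-4 + ((222412*(-1/587350) - 1/104211/(-597726)) + 751853)) = 2/(-4 + ((-111206/293675 - 1/597726*(-1/104211)) + 751853)) = 2/(-4 + ((-111206/293675 + 1/62289624186) + 751853)) = 2/(-4 + (-6926979946934641/18292905382823550 + 751853)) = 2/(-4 + 13753568863812087603509/18292905382823550) = 2/(13753495692190556309309/18292905382823550) = 2*(18292905382823550/13753495692190556309309) = 36585810765647100/13753495692190556309309 ≈ 2.6601e-6)
K(R) = -6 + R²/2
K(-930) + (133647 + 954963)*(A - 462723) = (-6 + (½)*(-930)²) + (133647 + 954963)*(36585810765647100/13753495692190556309309 - 462723) = (-6 + (½)*864900) + 1088610*(-6364058787140904976346741307/13753495692190556309309) = (-6 + 432450) - 6927978036269460566300826054213270/13753495692190556309309 = 432444 - 6927978036269460566300826054213270/13753495692190556309309 = -6927972088652769452647893431392074/13753495692190556309309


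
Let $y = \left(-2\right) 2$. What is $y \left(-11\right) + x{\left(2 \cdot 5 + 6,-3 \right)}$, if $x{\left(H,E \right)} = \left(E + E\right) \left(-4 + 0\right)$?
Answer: $68$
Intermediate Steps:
$x{\left(H,E \right)} = - 8 E$ ($x{\left(H,E \right)} = 2 E \left(-4\right) = - 8 E$)
$y = -4$
$y \left(-11\right) + x{\left(2 \cdot 5 + 6,-3 \right)} = \left(-4\right) \left(-11\right) - -24 = 44 + 24 = 68$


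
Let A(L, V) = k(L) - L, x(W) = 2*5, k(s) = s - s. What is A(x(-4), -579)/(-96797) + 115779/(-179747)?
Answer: -11205262393/17398970359 ≈ -0.64402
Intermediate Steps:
k(s) = 0
x(W) = 10
A(L, V) = -L (A(L, V) = 0 - L = -L)
A(x(-4), -579)/(-96797) + 115779/(-179747) = -1*10/(-96797) + 115779/(-179747) = -10*(-1/96797) + 115779*(-1/179747) = 10/96797 - 115779/179747 = -11205262393/17398970359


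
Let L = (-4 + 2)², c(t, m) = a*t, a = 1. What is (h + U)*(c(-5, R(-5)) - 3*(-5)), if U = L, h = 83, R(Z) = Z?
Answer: 870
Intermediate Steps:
c(t, m) = t (c(t, m) = 1*t = t)
L = 4 (L = (-2)² = 4)
U = 4
(h + U)*(c(-5, R(-5)) - 3*(-5)) = (83 + 4)*(-5 - 3*(-5)) = 87*(-5 + 15) = 87*10 = 870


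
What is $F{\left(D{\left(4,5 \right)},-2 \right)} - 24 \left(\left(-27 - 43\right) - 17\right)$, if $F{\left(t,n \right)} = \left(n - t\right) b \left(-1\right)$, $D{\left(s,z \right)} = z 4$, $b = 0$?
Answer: $2088$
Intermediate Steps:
$D{\left(s,z \right)} = 4 z$
$F{\left(t,n \right)} = 0$ ($F{\left(t,n \right)} = \left(n - t\right) 0 \left(-1\right) = 0 \left(-1\right) = 0$)
$F{\left(D{\left(4,5 \right)},-2 \right)} - 24 \left(\left(-27 - 43\right) - 17\right) = 0 - 24 \left(\left(-27 - 43\right) - 17\right) = 0 - 24 \left(-70 - 17\right) = 0 - -2088 = 0 + 2088 = 2088$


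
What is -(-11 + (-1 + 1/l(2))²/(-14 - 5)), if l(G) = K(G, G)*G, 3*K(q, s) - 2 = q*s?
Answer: 3353/304 ≈ 11.030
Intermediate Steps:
K(q, s) = ⅔ + q*s/3 (K(q, s) = ⅔ + (q*s)/3 = ⅔ + q*s/3)
l(G) = G*(⅔ + G²/3) (l(G) = (⅔ + G*G/3)*G = (⅔ + G²/3)*G = G*(⅔ + G²/3))
-(-11 + (-1 + 1/l(2))²/(-14 - 5)) = -(-11 + (-1 + 1/((⅓)*2*(2 + 2²)))²/(-14 - 5)) = -(-11 + (-1 + 1/((⅓)*2*(2 + 4)))²/(-19)) = -(-11 - (-1 + 1/((⅓)*2*6))²/19) = -(-11 - (-1 + 1/4)²/19) = -(-11 - (-1 + ¼)²/19) = -(-11 - (-¾)²/19) = -(-11 - 1/19*9/16) = -(-11 - 9/304) = -1*(-3353/304) = 3353/304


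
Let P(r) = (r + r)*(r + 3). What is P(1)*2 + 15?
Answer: 31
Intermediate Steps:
P(r) = 2*r*(3 + r) (P(r) = (2*r)*(3 + r) = 2*r*(3 + r))
P(1)*2 + 15 = (2*1*(3 + 1))*2 + 15 = (2*1*4)*2 + 15 = 8*2 + 15 = 16 + 15 = 31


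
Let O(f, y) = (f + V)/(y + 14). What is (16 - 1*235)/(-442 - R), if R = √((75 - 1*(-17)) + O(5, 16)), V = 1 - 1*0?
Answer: 161330/325453 - 73*√2305/325453 ≈ 0.48494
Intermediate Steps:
V = 1 (V = 1 + 0 = 1)
O(f, y) = (1 + f)/(14 + y) (O(f, y) = (f + 1)/(y + 14) = (1 + f)/(14 + y))
R = √2305/5 (R = √((75 - 1*(-17)) + (1 + 5)/(14 + 16)) = √((75 + 17) + 6/30) = √(92 + (1/30)*6) = √(92 + ⅕) = √(461/5) = √2305/5 ≈ 9.6021)
(16 - 1*235)/(-442 - R) = (16 - 1*235)/(-442 - √2305/5) = (16 - 235)/(-442 - √2305/5) = -219/(-442 - √2305/5)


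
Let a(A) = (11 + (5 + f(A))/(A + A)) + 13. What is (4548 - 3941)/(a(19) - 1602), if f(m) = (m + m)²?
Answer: -23066/58515 ≈ -0.39419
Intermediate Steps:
f(m) = 4*m² (f(m) = (2*m)² = 4*m²)
a(A) = 24 + (5 + 4*A²)/(2*A) (a(A) = (11 + (5 + 4*A²)/(A + A)) + 13 = (11 + (5 + 4*A²)/((2*A))) + 13 = (11 + (5 + 4*A²)*(1/(2*A))) + 13 = (11 + (5 + 4*A²)/(2*A)) + 13 = 24 + (5 + 4*A²)/(2*A))
(4548 - 3941)/(a(19) - 1602) = (4548 - 3941)/((24 + 2*19 + (5/2)/19) - 1602) = 607/((24 + 38 + (5/2)*(1/19)) - 1602) = 607/((24 + 38 + 5/38) - 1602) = 607/(2361/38 - 1602) = 607/(-58515/38) = 607*(-38/58515) = -23066/58515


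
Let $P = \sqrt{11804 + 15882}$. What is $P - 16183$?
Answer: $-16183 + \sqrt{27686} \approx -16017.0$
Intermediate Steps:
$P = \sqrt{27686} \approx 166.39$
$P - 16183 = \sqrt{27686} - 16183 = -16183 + \sqrt{27686}$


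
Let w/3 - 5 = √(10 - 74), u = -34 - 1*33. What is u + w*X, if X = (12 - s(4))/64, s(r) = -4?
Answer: -253/4 + 6*I ≈ -63.25 + 6.0*I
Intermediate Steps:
u = -67 (u = -34 - 33 = -67)
X = ¼ (X = (12 - 1*(-4))/64 = (12 + 4)*(1/64) = 16*(1/64) = ¼ ≈ 0.25000)
w = 15 + 24*I (w = 15 + 3*√(10 - 74) = 15 + 3*√(-64) = 15 + 3*(8*I) = 15 + 24*I ≈ 15.0 + 24.0*I)
u + w*X = -67 + (15 + 24*I)*(¼) = -67 + (15/4 + 6*I) = -253/4 + 6*I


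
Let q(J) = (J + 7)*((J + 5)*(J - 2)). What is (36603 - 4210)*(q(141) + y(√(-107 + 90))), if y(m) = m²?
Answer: 97292213535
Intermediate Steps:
q(J) = (-2 + J)*(5 + J)*(7 + J) (q(J) = (7 + J)*((5 + J)*(-2 + J)) = (7 + J)*((-2 + J)*(5 + J)) = (-2 + J)*(5 + J)*(7 + J))
(36603 - 4210)*(q(141) + y(√(-107 + 90))) = (36603 - 4210)*((-70 + 141³ + 10*141² + 11*141) + (√(-107 + 90))²) = 32393*((-70 + 2803221 + 10*19881 + 1551) + (√(-17))²) = 32393*((-70 + 2803221 + 198810 + 1551) + (I*√17)²) = 32393*(3003512 - 17) = 32393*3003495 = 97292213535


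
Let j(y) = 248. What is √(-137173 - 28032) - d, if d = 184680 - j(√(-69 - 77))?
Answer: -184432 + I*√165205 ≈ -1.8443e+5 + 406.45*I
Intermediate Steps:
d = 184432 (d = 184680 - 1*248 = 184680 - 248 = 184432)
√(-137173 - 28032) - d = √(-137173 - 28032) - 1*184432 = √(-165205) - 184432 = I*√165205 - 184432 = -184432 + I*√165205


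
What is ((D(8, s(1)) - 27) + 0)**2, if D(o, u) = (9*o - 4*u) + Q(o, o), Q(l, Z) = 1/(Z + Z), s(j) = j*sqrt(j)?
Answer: 431649/256 ≈ 1686.1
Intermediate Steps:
s(j) = j**(3/2)
Q(l, Z) = 1/(2*Z)
D(o, u) = 1/(2*o) - 4*u + 9*o (D(o, u) = (9*o - 4*u) + 1/(2*o) = (-4*u + 9*o) + 1/(2*o) = 1/(2*o) - 4*u + 9*o)
((D(8, s(1)) - 27) + 0)**2 = ((((1/2)/8 - 4*1**(3/2) + 9*8) - 27) + 0)**2 = ((((1/2)*(1/8) - 4*1 + 72) - 27) + 0)**2 = (((1/16 - 4 + 72) - 27) + 0)**2 = ((1089/16 - 27) + 0)**2 = (657/16 + 0)**2 = (657/16)**2 = 431649/256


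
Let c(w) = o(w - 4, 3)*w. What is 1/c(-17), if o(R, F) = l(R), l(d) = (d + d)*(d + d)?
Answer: -1/29988 ≈ -3.3347e-5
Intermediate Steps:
l(d) = 4*d² (l(d) = (2*d)*(2*d) = 4*d²)
o(R, F) = 4*R²
c(w) = 4*w*(-4 + w)² (c(w) = (4*(w - 4)²)*w = (4*(-4 + w)²)*w = 4*w*(-4 + w)²)
1/c(-17) = 1/(4*(-17)*(-4 - 17)²) = 1/(4*(-17)*(-21)²) = 1/(4*(-17)*441) = 1/(-29988) = -1/29988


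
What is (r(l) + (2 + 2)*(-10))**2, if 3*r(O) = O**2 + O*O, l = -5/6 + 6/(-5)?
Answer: 2527977841/1822500 ≈ 1387.1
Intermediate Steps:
l = -61/30 (l = -5*1/6 + 6*(-1/5) = -5/6 - 6/5 = -61/30 ≈ -2.0333)
r(O) = 2*O**2/3 (r(O) = (O**2 + O*O)/3 = (O**2 + O**2)/3 = (2*O**2)/3 = 2*O**2/3)
(r(l) + (2 + 2)*(-10))**2 = (2*(-61/30)**2/3 + (2 + 2)*(-10))**2 = ((2/3)*(3721/900) + 4*(-10))**2 = (3721/1350 - 40)**2 = (-50279/1350)**2 = 2527977841/1822500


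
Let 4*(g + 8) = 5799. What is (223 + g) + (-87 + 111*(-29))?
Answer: -6565/4 ≈ -1641.3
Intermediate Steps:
g = 5767/4 (g = -8 + (1/4)*5799 = -8 + 5799/4 = 5767/4 ≈ 1441.8)
(223 + g) + (-87 + 111*(-29)) = (223 + 5767/4) + (-87 + 111*(-29)) = 6659/4 + (-87 - 3219) = 6659/4 - 3306 = -6565/4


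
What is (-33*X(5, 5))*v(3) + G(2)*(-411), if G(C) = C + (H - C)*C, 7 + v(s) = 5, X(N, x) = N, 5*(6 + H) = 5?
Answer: 5262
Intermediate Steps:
H = -5 (H = -6 + (1/5)*5 = -6 + 1 = -5)
v(s) = -2 (v(s) = -7 + 5 = -2)
G(C) = C + C*(-5 - C) (G(C) = C + (-5 - C)*C = C + C*(-5 - C))
(-33*X(5, 5))*v(3) + G(2)*(-411) = -33*5*(-2) - 1*2*(4 + 2)*(-411) = -165*(-2) - 1*2*6*(-411) = 330 - 12*(-411) = 330 + 4932 = 5262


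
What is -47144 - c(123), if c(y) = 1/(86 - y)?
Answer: -1744327/37 ≈ -47144.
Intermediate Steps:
-47144 - c(123) = -47144 - (-1)/(-86 + 123) = -47144 - (-1)/37 = -47144 - 1*(-1/37) = -47144 + 1/37 = -1744327/37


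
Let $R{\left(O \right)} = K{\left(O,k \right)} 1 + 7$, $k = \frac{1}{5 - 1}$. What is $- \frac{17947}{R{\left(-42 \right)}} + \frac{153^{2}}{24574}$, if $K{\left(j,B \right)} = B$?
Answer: $- \frac{1763439451}{712646} \approx -2474.5$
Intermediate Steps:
$k = \frac{1}{4} \approx 0.25$
$R{\left(O \right)} = \frac{29}{4}$ ($R{\left(O \right)} = \frac{1}{4} \cdot 1 + 7 = \frac{1}{4} + 7 = \frac{29}{4}$)
$- \frac{17947}{R{\left(-42 \right)}} + \frac{153^{2}}{24574} = - \frac{17947}{\frac{29}{4}} + \frac{153^{2}}{24574} = \left(-17947\right) \frac{4}{29} + 23409 \cdot \frac{1}{24574} = - \frac{71788}{29} + \frac{23409}{24574} = - \frac{1763439451}{712646}$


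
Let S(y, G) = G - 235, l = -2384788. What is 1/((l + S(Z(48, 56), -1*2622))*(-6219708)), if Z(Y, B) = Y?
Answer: 1/14850454707660 ≈ 6.7338e-14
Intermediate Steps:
S(y, G) = -235 + G
1/((l + S(Z(48, 56), -1*2622))*(-6219708)) = 1/(-2384788 + (-235 - 1*2622)*(-6219708)) = -1/6219708/(-2384788 + (-235 - 2622)) = -1/6219708/(-2384788 - 2857) = -1/6219708/(-2387645) = -1/2387645*(-1/6219708) = 1/14850454707660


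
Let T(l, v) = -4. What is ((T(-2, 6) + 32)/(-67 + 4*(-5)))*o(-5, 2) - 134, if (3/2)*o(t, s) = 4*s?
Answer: -35422/261 ≈ -135.72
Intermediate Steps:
o(t, s) = 8*s/3 (o(t, s) = 2*(4*s)/3 = 8*s/3)
((T(-2, 6) + 32)/(-67 + 4*(-5)))*o(-5, 2) - 134 = ((-4 + 32)/(-67 + 4*(-5)))*((8/3)*2) - 134 = (28/(-67 - 20))*(16/3) - 134 = (28/(-87))*(16/3) - 134 = (28*(-1/87))*(16/3) - 134 = -28/87*16/3 - 134 = -448/261 - 134 = -35422/261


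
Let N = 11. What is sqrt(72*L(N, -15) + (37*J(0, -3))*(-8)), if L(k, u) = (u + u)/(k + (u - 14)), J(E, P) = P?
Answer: 12*sqrt(7) ≈ 31.749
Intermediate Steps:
L(k, u) = 2*u/(-14 + k + u) (L(k, u) = (2*u)/(k + (-14 + u)) = (2*u)/(-14 + k + u) = 2*u/(-14 + k + u))
sqrt(72*L(N, -15) + (37*J(0, -3))*(-8)) = sqrt(72*(2*(-15)/(-14 + 11 - 15)) + (37*(-3))*(-8)) = sqrt(72*(2*(-15)/(-18)) - 111*(-8)) = sqrt(72*(2*(-15)*(-1/18)) + 888) = sqrt(72*(5/3) + 888) = sqrt(120 + 888) = sqrt(1008) = 12*sqrt(7)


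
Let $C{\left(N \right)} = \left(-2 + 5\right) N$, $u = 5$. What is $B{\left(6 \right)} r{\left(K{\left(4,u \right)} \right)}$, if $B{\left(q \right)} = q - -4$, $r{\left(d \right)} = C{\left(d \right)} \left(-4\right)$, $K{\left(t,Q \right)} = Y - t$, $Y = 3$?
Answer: $120$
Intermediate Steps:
$C{\left(N \right)} = 3 N$
$K{\left(t,Q \right)} = 3 - t$
$r{\left(d \right)} = - 12 d$ ($r{\left(d \right)} = 3 d \left(-4\right) = - 12 d$)
$B{\left(q \right)} = 4 + q$ ($B{\left(q \right)} = q + 4 = 4 + q$)
$B{\left(6 \right)} r{\left(K{\left(4,u \right)} \right)} = \left(4 + 6\right) \left(- 12 \left(3 - 4\right)\right) = 10 \left(- 12 \left(3 - 4\right)\right) = 10 \left(\left(-12\right) \left(-1\right)\right) = 10 \cdot 12 = 120$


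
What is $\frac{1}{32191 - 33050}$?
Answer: $- \frac{1}{859} \approx -0.0011641$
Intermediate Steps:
$\frac{1}{32191 - 33050} = \frac{1}{-859} = - \frac{1}{859}$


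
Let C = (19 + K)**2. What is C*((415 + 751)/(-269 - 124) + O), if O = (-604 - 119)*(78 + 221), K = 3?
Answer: -41120023868/393 ≈ -1.0463e+8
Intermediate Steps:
O = -216177 (O = -723*299 = -216177)
C = 484 (C = (19 + 3)**2 = 22**2 = 484)
C*((415 + 751)/(-269 - 124) + O) = 484*((415 + 751)/(-269 - 124) - 216177) = 484*(1166/(-393) - 216177) = 484*(1166*(-1/393) - 216177) = 484*(-1166/393 - 216177) = 484*(-84958727/393) = -41120023868/393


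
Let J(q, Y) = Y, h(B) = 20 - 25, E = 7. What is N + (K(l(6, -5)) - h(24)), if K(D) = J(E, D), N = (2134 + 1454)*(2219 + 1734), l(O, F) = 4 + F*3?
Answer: 14183358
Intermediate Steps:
l(O, F) = 4 + 3*F
h(B) = -5
N = 14183364 (N = 3588*3953 = 14183364)
K(D) = D
N + (K(l(6, -5)) - h(24)) = 14183364 + ((4 + 3*(-5)) - 1*(-5)) = 14183364 + ((4 - 15) + 5) = 14183364 + (-11 + 5) = 14183364 - 6 = 14183358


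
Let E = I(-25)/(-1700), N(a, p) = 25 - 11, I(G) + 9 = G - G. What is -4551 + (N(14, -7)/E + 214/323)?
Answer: -5540431/2907 ≈ -1905.9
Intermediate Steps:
I(G) = -9 (I(G) = -9 + (G - G) = -9 + 0 = -9)
N(a, p) = 14
E = 9/1700 (E = -9/(-1700) = -9*(-1/1700) = 9/1700 ≈ 0.0052941)
-4551 + (N(14, -7)/E + 214/323) = -4551 + (14/(9/1700) + 214/323) = -4551 + (14*(1700/9) + 214*(1/323)) = -4551 + (23800/9 + 214/323) = -4551 + 7689326/2907 = -5540431/2907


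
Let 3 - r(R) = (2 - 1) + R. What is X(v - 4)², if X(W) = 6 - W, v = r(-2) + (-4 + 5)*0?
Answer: 36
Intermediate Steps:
r(R) = 2 - R (r(R) = 3 - ((2 - 1) + R) = 3 - (1 + R) = 3 + (-1 - R) = 2 - R)
v = 4 (v = (2 - 1*(-2)) + (-4 + 5)*0 = (2 + 2) + 1*0 = 4 + 0 = 4)
X(v - 4)² = (6 - (4 - 4))² = (6 - 1*0)² = (6 + 0)² = 6² = 36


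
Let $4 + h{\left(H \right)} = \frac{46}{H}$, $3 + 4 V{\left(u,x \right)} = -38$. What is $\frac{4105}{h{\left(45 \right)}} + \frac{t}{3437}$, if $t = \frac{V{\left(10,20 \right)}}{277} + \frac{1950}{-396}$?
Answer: $- \frac{11607250754651}{8419921356} \approx -1378.5$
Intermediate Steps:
$V{\left(u,x \right)} = - \frac{41}{4}$ ($V{\left(u,x \right)} = - \frac{3}{4} + \frac{1}{4} \left(-38\right) = - \frac{3}{4} - \frac{19}{2} = - \frac{41}{4}$)
$h{\left(H \right)} = -4 + \frac{46}{H}$
$t = - \frac{181403}{36564}$ ($t = - \frac{41}{4 \cdot 277} + \frac{1950}{-396} = \left(- \frac{41}{4}\right) \frac{1}{277} + 1950 \left(- \frac{1}{396}\right) = - \frac{41}{1108} - \frac{325}{66} = - \frac{181403}{36564} \approx -4.9612$)
$\frac{4105}{h{\left(45 \right)}} + \frac{t}{3437} = \frac{4105}{-4 + \frac{46}{45}} - \frac{181403}{36564 \cdot 3437} = \frac{4105}{-4 + 46 \cdot \frac{1}{45}} - \frac{181403}{125670468} = \frac{4105}{-4 + \frac{46}{45}} - \frac{181403}{125670468} = \frac{4105}{- \frac{134}{45}} - \frac{181403}{125670468} = 4105 \left(- \frac{45}{134}\right) - \frac{181403}{125670468} = - \frac{184725}{134} - \frac{181403}{125670468} = - \frac{11607250754651}{8419921356}$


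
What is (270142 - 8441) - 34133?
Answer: 227568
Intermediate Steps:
(270142 - 8441) - 34133 = 261701 - 34133 = 227568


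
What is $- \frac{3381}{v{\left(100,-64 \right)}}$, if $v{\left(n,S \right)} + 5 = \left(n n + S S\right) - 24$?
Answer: $- \frac{1127}{4689} \approx -0.24035$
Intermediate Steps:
$v{\left(n,S \right)} = -29 + S^{2} + n^{2}$ ($v{\left(n,S \right)} = -5 - \left(24 - S S - n n\right) = -5 - \left(24 - S^{2} - n^{2}\right) = -5 + \left(-24 + S^{2} + n^{2}\right) = -29 + S^{2} + n^{2}$)
$- \frac{3381}{v{\left(100,-64 \right)}} = - \frac{3381}{-29 + \left(-64\right)^{2} + 100^{2}} = - \frac{3381}{-29 + 4096 + 10000} = - \frac{3381}{14067} = \left(-3381\right) \frac{1}{14067} = - \frac{1127}{4689}$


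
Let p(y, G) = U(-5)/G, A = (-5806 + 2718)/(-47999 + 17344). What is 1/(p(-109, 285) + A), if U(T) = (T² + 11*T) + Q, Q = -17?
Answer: -1747335/112141 ≈ -15.582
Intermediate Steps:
U(T) = -17 + T² + 11*T (U(T) = (T² + 11*T) - 17 = -17 + T² + 11*T)
A = 3088/30655 (A = -3088/(-30655) = -3088*(-1/30655) = 3088/30655 ≈ 0.10073)
p(y, G) = -47/G (p(y, G) = (-17 + (-5)² + 11*(-5))/G = (-17 + 25 - 55)/G = -47/G)
1/(p(-109, 285) + A) = 1/(-47/285 + 3088/30655) = 1/(-112141/1747335) = -1747335/112141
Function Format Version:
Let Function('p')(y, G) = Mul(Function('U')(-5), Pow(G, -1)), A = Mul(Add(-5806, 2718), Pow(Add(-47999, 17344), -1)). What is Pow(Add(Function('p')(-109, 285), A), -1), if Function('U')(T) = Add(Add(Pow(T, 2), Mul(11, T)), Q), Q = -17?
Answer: Rational(-1747335, 112141) ≈ -15.582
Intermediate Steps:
Function('U')(T) = Add(-17, Pow(T, 2), Mul(11, T)) (Function('U')(T) = Add(Add(Pow(T, 2), Mul(11, T)), -17) = Add(-17, Pow(T, 2), Mul(11, T)))
A = Rational(3088, 30655) (A = Mul(-3088, Pow(-30655, -1)) = Mul(-3088, Rational(-1, 30655)) = Rational(3088, 30655) ≈ 0.10073)
Function('p')(y, G) = Mul(-47, Pow(G, -1)) (Function('p')(y, G) = Mul(Add(-17, Pow(-5, 2), Mul(11, -5)), Pow(G, -1)) = Mul(Add(-17, 25, -55), Pow(G, -1)) = Mul(-47, Pow(G, -1)))
Pow(Add(Function('p')(-109, 285), A), -1) = Pow(Add(Mul(-47, Pow(285, -1)), Rational(3088, 30655)), -1) = Pow(Add(Mul(-47, Rational(1, 285)), Rational(3088, 30655)), -1) = Pow(Add(Rational(-47, 285), Rational(3088, 30655)), -1) = Pow(Rational(-112141, 1747335), -1) = Rational(-1747335, 112141)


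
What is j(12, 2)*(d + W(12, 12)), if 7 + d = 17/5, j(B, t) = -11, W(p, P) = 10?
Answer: -352/5 ≈ -70.400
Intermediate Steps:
d = -18/5 (d = -7 + 17/5 = -18/5 ≈ -3.6000)
j(12, 2)*(d + W(12, 12)) = -11*(-18/5 + 10) = -11*32/5 = -352/5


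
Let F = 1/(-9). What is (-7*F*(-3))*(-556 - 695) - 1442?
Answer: 1477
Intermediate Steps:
F = -1/9 ≈ -0.11111
(-7*F*(-3))*(-556 - 695) - 1442 = (-7*(-1/9)*(-3))*(-556 - 695) - 1442 = ((7/9)*(-3))*(-1251) - 1442 = -7/3*(-1251) - 1442 = 2919 - 1442 = 1477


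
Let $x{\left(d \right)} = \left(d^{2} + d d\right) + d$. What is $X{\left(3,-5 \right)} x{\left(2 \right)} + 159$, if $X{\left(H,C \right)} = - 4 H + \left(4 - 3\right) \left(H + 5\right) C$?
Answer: $-361$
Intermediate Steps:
$x{\left(d \right)} = d + 2 d^{2}$ ($x{\left(d \right)} = \left(d^{2} + d^{2}\right) + d = 2 d^{2} + d = d + 2 d^{2}$)
$X{\left(H,C \right)} = - 4 H + C \left(5 + H\right)$ ($X{\left(H,C \right)} = - 4 H + 1 \left(5 + H\right) C = - 4 H + \left(5 + H\right) C = - 4 H + C \left(5 + H\right)$)
$X{\left(3,-5 \right)} x{\left(2 \right)} + 159 = \left(\left(-4\right) 3 + 5 \left(-5\right) - 15\right) 2 \left(1 + 2 \cdot 2\right) + 159 = \left(-12 - 25 - 15\right) 2 \left(1 + 4\right) + 159 = - 52 \cdot 2 \cdot 5 + 159 = \left(-52\right) 10 + 159 = -520 + 159 = -361$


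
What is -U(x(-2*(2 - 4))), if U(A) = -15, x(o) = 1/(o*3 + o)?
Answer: 15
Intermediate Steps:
x(o) = 1/(4*o) (x(o) = 1/(3*o + o) = 1/(4*o))
-U(x(-2*(2 - 4))) = -1*(-15) = 15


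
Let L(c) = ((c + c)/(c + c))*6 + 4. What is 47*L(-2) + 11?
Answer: 481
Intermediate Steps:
L(c) = 10 (L(c) = ((2*c)/((2*c)))*6 + 4 = ((2*c)*(1/(2*c)))*6 + 4 = 1*6 + 4 = 6 + 4 = 10)
47*L(-2) + 11 = 47*10 + 11 = 470 + 11 = 481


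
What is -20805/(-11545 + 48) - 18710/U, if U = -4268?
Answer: 151952305/24534598 ≈ 6.1934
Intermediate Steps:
-20805/(-11545 + 48) - 18710/U = -20805/(-11545 + 48) - 18710/(-4268) = -20805/(-11497) - 18710*(-1/4268) = -20805*(-1/11497) + 9355/2134 = 20805/11497 + 9355/2134 = 151952305/24534598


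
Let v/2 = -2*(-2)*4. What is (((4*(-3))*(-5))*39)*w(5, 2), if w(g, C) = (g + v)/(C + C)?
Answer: 21645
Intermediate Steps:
v = 32 (v = 2*(-2*(-2)*4) = 2*(4*4) = 2*16 = 32)
w(g, C) = (32 + g)/(2*C) (w(g, C) = (g + 32)/(C + C) = (32 + g)/((2*C)) = (32 + g)*(1/(2*C)) = (32 + g)/(2*C))
(((4*(-3))*(-5))*39)*w(5, 2) = (((4*(-3))*(-5))*39)*((1/2)*(32 + 5)/2) = (-12*(-5)*39)*((1/2)*(1/2)*37) = (60*39)*(37/4) = 2340*(37/4) = 21645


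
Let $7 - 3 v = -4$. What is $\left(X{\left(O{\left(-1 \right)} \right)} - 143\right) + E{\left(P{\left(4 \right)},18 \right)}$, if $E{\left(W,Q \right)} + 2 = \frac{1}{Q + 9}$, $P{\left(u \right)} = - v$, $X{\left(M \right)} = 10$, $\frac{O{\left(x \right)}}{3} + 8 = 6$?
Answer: $- \frac{3644}{27} \approx -134.96$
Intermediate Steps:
$v = \frac{11}{3}$ ($v = \frac{7}{3} - - \frac{4}{3} = \frac{7}{3} + \frac{4}{3} = \frac{11}{3} \approx 3.6667$)
$O{\left(x \right)} = -6$ ($O{\left(x \right)} = -24 + 3 \cdot 6 = -24 + 18 = -6$)
$P{\left(u \right)} = - \frac{11}{3}$ ($P{\left(u \right)} = \left(-1\right) \frac{11}{3} = - \frac{11}{3}$)
$E{\left(W,Q \right)} = -2 + \frac{1}{9 + Q}$ ($E{\left(W,Q \right)} = -2 + \frac{1}{Q + 9} = -2 + \frac{1}{9 + Q}$)
$\left(X{\left(O{\left(-1 \right)} \right)} - 143\right) + E{\left(P{\left(4 \right)},18 \right)} = \left(10 - 143\right) + \frac{-17 - 36}{9 + 18} = -133 + \frac{-17 - 36}{27} = -133 + \frac{1}{27} \left(-53\right) = -133 - \frac{53}{27} = - \frac{3644}{27}$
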